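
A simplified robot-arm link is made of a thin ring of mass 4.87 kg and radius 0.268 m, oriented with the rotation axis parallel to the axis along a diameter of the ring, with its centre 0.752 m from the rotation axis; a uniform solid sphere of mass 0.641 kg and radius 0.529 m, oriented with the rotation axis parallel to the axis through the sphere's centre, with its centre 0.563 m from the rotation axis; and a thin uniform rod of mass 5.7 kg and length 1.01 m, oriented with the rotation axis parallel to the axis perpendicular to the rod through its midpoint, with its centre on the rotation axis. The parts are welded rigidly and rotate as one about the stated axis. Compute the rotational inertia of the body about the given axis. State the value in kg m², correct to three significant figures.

Thin ring: I_cm = (1/2)MR² = (1/2)(4.87)(0.268)² = 0.17489 kg m²; centre at d = 0.752 m, so the parallel axis theorem gives I = 0.17489 + (4.87)(0.752)² = 2.9289 kg m².
Solid sphere: I_cm = (2/5)MR² = (2/5)(0.641)(0.529)² = 0.071751 kg m²; centre at d = 0.563 m, so the parallel axis theorem gives I = 0.071751 + (0.641)(0.563)² = 0.27493 kg m².
Thin rod: I_cm = (1/12)ML² = (1/12)(5.7)(1.01)² = 0.48455 kg m²; axis through the centre, so I = 0.48455 kg m².
Total I = 2.9289 + 0.27493 + 0.48455 = 3.6884 kg m².

3.69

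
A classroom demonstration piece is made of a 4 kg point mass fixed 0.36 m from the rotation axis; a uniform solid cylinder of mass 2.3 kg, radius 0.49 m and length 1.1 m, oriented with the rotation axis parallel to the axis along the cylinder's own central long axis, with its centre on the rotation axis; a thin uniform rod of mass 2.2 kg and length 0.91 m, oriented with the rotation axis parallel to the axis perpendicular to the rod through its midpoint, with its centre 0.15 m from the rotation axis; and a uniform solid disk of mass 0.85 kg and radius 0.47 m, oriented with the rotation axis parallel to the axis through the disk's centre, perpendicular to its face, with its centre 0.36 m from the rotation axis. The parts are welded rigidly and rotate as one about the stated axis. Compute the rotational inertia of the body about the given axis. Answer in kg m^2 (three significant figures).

Point mass: I_cm = 0; centre at d = 0.36 m, so the parallel axis theorem gives I = 0 + (4)(0.36)² = 0.5184 kg m^2.
Solid cylinder: I_cm = (1/2)MR² = (1/2)(2.3)(0.49)² = 0.27611 kg m^2; axis through the centre, so I = 0.27611 kg m^2.
Thin rod: I_cm = (1/12)ML² = (1/12)(2.2)(0.91)² = 0.15182 kg m^2; centre at d = 0.15 m, so the parallel axis theorem gives I = 0.15182 + (2.2)(0.15)² = 0.20132 kg m^2.
Solid disk: I_cm = (1/2)MR² = (1/2)(0.85)(0.47)² = 0.093882 kg m^2; centre at d = 0.36 m, so the parallel axis theorem gives I = 0.093882 + (0.85)(0.36)² = 0.20404 kg m^2.
Total I = 0.5184 + 0.27611 + 0.20132 + 0.20404 = 1.1999 kg m^2.

1.20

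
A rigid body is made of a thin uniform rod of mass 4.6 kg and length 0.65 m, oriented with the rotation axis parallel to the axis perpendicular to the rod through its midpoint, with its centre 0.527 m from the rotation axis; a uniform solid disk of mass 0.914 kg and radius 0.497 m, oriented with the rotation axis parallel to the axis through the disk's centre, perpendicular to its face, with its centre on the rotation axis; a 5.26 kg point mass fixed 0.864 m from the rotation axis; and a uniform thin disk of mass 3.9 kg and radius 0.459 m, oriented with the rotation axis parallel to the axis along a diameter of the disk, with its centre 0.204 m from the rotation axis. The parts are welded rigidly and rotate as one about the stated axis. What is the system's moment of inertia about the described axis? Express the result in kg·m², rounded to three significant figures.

5.85

Thin rod: I_cm = (1/12)ML² = (1/12)(4.6)(0.65)² = 0.16196 kg·m²; centre at d = 0.527 m, so the parallel axis theorem gives I = 0.16196 + (4.6)(0.527)² = 1.4395 kg·m².
Solid disk: I_cm = (1/2)MR² = (1/2)(0.914)(0.497)² = 0.11288 kg·m²; axis through the centre, so I = 0.11288 kg·m².
Point mass: I_cm = 0; centre at d = 0.864 m, so the parallel axis theorem gives I = 0 + (5.26)(0.864)² = 3.9266 kg·m².
Thin disk: I_cm = (1/4)MR² = (1/4)(3.9)(0.459)² = 0.20541 kg·m²; centre at d = 0.204 m, so the parallel axis theorem gives I = 0.20541 + (3.9)(0.204)² = 0.36772 kg·m².
Total I = 1.4395 + 0.11288 + 3.9266 + 0.36772 = 5.8467 kg·m².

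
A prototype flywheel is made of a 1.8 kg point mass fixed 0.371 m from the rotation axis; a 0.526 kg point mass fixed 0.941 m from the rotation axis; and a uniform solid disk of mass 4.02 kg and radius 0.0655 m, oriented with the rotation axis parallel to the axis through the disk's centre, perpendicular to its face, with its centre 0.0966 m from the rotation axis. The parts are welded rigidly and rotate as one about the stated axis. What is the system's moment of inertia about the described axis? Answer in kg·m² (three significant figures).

Point mass: I_cm = 0; centre at d = 0.371 m, so I = I_cm + Md² gives I = 0 + (1.8)(0.371)² = 0.24775 kg·m².
Point mass: I_cm = 0; centre at d = 0.941 m, so I = I_cm + Md² gives I = 0 + (0.526)(0.941)² = 0.46576 kg·m².
Solid disk: I_cm = (1/2)MR² = (1/2)(4.02)(0.0655)² = 0.0086234 kg·m²; centre at d = 0.0966 m, so I = I_cm + Md² gives I = 0.0086234 + (4.02)(0.0966)² = 0.046136 kg·m².
Total I = 0.24775 + 0.46576 + 0.046136 = 0.75965 kg·m².

0.760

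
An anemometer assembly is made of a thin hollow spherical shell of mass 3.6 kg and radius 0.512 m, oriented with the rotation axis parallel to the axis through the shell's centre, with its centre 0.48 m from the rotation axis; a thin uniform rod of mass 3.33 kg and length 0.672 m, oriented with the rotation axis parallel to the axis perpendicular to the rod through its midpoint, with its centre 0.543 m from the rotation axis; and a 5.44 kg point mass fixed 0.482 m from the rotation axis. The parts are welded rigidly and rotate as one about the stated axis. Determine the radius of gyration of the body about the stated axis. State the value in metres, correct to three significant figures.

0.556

Spherical shell: I_cm = (2/3)MR² = (2/3)(3.6)(0.512)² = 0.62915 kg m²; centre at d = 0.48 m, so the parallel axis theorem gives I = 0.62915 + (3.6)(0.48)² = 1.4586 kg m².
Thin rod: I_cm = (1/12)ML² = (1/12)(3.33)(0.672)² = 0.12531 kg m²; centre at d = 0.543 m, so the parallel axis theorem gives I = 0.12531 + (3.33)(0.543)² = 1.1072 kg m².
Point mass: I_cm = 0; centre at d = 0.482 m, so the parallel axis theorem gives I = 0 + (5.44)(0.482)² = 1.2638 kg m².
Total I = 3.8296 kg m²; total mass M = 12.37 kg.
k = √(I/M) = √(3.8296/12.37) = 0.55641 m.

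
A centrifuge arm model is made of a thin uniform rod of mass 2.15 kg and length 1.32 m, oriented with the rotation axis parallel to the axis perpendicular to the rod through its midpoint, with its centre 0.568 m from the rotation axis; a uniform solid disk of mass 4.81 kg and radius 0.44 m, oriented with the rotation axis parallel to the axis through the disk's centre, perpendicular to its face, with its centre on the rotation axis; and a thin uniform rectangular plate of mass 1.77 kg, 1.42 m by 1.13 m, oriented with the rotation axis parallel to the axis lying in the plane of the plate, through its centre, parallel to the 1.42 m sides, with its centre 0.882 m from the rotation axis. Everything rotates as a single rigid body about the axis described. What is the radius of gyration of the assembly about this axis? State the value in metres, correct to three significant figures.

0.590

Thin rod: I_cm = (1/12)ML² = (1/12)(2.15)(1.32)² = 0.31218 kg m^2; centre at d = 0.568 m, so I = I_cm + Md² gives I = 0.31218 + (2.15)(0.568)² = 1.0058 kg m^2.
Solid disk: I_cm = (1/2)MR² = (1/2)(4.81)(0.44)² = 0.46561 kg m^2; axis through the centre, so I = 0.46561 kg m^2.
Rectangular plate: I_cm = (1/12)Mb² = (1/12)(1.77)(1.13)² = 0.18834 kg m^2; centre at d = 0.882 m, so I = I_cm + Md² gives I = 0.18834 + (1.77)(0.882)² = 1.5653 kg m^2.
Total I = 3.0367 kg m^2; total mass M = 8.73 kg.
k = √(I/M) = √(3.0367/8.73) = 0.58978 m.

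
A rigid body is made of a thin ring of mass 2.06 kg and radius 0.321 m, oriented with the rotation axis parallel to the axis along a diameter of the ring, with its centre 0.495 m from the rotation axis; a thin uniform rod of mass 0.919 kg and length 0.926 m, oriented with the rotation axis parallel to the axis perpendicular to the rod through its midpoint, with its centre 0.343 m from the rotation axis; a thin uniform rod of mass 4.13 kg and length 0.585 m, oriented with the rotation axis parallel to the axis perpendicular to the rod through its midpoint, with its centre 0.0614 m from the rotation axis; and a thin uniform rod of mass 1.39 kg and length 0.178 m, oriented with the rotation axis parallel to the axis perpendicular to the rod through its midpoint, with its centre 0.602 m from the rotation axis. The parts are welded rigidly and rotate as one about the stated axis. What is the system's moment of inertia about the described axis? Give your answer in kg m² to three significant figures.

Thin ring: I_cm = (1/2)MR² = (1/2)(2.06)(0.321)² = 0.10613 kg m²; centre at d = 0.495 m, so I = I_cm + Md² gives I = 0.10613 + (2.06)(0.495)² = 0.61088 kg m².
Thin rod: I_cm = (1/12)ML² = (1/12)(0.919)(0.926)² = 0.065668 kg m²; centre at d = 0.343 m, so I = I_cm + Md² gives I = 0.065668 + (0.919)(0.343)² = 0.17379 kg m².
Thin rod: I_cm = (1/12)ML² = (1/12)(4.13)(0.585)² = 0.11778 kg m²; centre at d = 0.0614 m, so I = I_cm + Md² gives I = 0.11778 + (4.13)(0.0614)² = 0.13335 kg m².
Thin rod: I_cm = (1/12)ML² = (1/12)(1.39)(0.178)² = 0.0036701 kg m²; centre at d = 0.602 m, so I = I_cm + Md² gives I = 0.0036701 + (1.39)(0.602)² = 0.50741 kg m².
Total I = 0.61088 + 0.17379 + 0.13335 + 0.50741 = 1.4254 kg m².

1.43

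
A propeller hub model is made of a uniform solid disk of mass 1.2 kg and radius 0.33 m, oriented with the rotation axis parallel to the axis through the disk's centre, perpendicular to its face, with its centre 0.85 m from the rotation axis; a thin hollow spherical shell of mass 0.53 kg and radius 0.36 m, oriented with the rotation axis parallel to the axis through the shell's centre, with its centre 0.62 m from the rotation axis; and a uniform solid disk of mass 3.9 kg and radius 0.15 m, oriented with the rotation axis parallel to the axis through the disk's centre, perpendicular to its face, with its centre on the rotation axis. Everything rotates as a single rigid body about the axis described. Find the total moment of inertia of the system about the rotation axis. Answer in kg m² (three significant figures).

Solid disk: I_cm = (1/2)MR² = (1/2)(1.2)(0.33)² = 0.06534 kg m²; centre at d = 0.85 m, so the parallel axis theorem gives I = 0.06534 + (1.2)(0.85)² = 0.93234 kg m².
Spherical shell: I_cm = (2/3)MR² = (2/3)(0.53)(0.36)² = 0.045792 kg m²; centre at d = 0.62 m, so the parallel axis theorem gives I = 0.045792 + (0.53)(0.62)² = 0.24952 kg m².
Solid disk: I_cm = (1/2)MR² = (1/2)(3.9)(0.15)² = 0.043875 kg m²; axis through the centre, so I = 0.043875 kg m².
Total I = 0.93234 + 0.24952 + 0.043875 = 1.2257 kg m².

1.23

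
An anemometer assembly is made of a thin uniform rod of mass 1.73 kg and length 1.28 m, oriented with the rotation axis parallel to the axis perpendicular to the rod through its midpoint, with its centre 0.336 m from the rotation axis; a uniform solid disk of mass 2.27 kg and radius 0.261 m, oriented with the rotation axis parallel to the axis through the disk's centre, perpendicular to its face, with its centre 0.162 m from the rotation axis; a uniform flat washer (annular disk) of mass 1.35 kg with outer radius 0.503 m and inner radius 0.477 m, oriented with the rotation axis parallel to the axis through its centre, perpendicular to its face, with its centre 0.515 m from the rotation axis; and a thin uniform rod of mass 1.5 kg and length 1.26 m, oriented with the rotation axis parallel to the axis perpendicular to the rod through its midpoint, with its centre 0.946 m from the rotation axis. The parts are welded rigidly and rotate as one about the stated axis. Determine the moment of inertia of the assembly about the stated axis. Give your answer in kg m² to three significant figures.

Thin rod: I_cm = (1/12)ML² = (1/12)(1.73)(1.28)² = 0.2362 kg m²; centre at d = 0.336 m, so I = I_cm + Md² gives I = 0.2362 + (1.73)(0.336)² = 0.43151 kg m².
Solid disk: I_cm = (1/2)MR² = (1/2)(2.27)(0.261)² = 0.077317 kg m²; centre at d = 0.162 m, so I = I_cm + Md² gives I = 0.077317 + (2.27)(0.162)² = 0.13689 kg m².
Annular disk: I_cm = (1/2)M(R²+r²) = (1/2)(1.35)[(0.503)² + (0.477)²] = 0.32436 kg m²; centre at d = 0.515 m, so I = I_cm + Md² gives I = 0.32436 + (1.35)(0.515)² = 0.68242 kg m².
Thin rod: I_cm = (1/12)ML² = (1/12)(1.5)(1.26)² = 0.19845 kg m²; centre at d = 0.946 m, so I = I_cm + Md² gives I = 0.19845 + (1.5)(0.946)² = 1.5408 kg m².
Total I = 0.43151 + 0.13689 + 0.68242 + 1.5408 = 2.7916 kg m².

2.79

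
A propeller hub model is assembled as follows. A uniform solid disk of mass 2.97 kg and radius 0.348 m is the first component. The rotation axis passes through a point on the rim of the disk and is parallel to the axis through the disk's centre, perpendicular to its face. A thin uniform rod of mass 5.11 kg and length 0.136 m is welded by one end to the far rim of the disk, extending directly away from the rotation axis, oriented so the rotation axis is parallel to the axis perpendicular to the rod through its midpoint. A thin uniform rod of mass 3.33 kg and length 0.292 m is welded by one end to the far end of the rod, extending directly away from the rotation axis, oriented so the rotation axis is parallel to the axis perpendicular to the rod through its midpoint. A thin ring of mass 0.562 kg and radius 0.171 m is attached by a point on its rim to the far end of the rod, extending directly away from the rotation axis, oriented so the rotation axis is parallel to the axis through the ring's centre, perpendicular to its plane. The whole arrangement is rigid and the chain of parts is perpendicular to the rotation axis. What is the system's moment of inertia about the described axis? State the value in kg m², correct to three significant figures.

Solid disk: I_cm = (1/2)MR² = (1/2)(2.97)(0.348)² = 0.17984 kg m²; centre at d = 0.348 m, so I = I_cm + Md² gives I = 0.17984 + (2.97)(0.348)² = 0.53952 kg m².
Thin rod: I_cm = (1/12)ML² = (1/12)(5.11)(0.136)² = 0.0078762 kg m²; centre at d = 0.348 + 0.348 + 0.068 = 0.764 m, so I = I_cm + Md² gives I = 0.0078762 + (5.11)(0.764)² = 2.9906 kg m².
Thin rod: I_cm = (1/12)ML² = (1/12)(3.33)(0.292)² = 0.023661 kg m²; centre at d = 0.348 + 0.348 + 0.068 + 0.068 + 0.146 = 0.978 m, so I = I_cm + Md² gives I = 0.023661 + (3.33)(0.978)² = 3.2088 kg m².
Thin ring: I_cm = MR² = (0.562)(0.171)² = 0.016433 kg m²; centre at d = 0.348 + 0.348 + 0.068 + 0.068 + 0.146 + 0.146 + 0.171 = 1.295 m, so I = I_cm + Md² gives I = 0.016433 + (0.562)(1.295)² = 0.95892 kg m².
Total I = 0.53952 + 2.9906 + 3.2088 + 0.95892 = 7.6978 kg m².

7.70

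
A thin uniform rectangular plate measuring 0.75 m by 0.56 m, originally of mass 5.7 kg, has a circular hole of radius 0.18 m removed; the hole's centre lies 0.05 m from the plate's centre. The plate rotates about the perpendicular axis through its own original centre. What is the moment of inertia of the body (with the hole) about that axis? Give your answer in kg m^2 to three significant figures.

Unpierced body about its centre: I₀ = (1/12)M(a²+b²) = (1/12)(5.7)[(0.75)² + (0.56)²] = 0.41615 kg m^2.
The removed disk has mass m = M·πr²/(ab) = (5.7)·π(0.18)²/(0.75·0.56) = 1.3814 kg (same uniform areal density).
Its moment of inertia about the rotation axis (parallel-axis theorem): I_hole = (1/2)mr² + md² = (1/2)(1.3814)(0.18)² + (1.3814)(0.05)² = 0.025832 kg m^2.
Treating the hole as negative mass, I = I₀ − I_hole = 0.41615 − 0.025832 = 0.39032 kg m^2.

0.390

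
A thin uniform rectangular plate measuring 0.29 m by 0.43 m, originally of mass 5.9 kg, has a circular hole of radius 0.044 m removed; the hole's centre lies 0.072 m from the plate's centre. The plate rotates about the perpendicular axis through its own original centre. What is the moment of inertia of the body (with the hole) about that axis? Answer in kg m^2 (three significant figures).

Unpierced body about its centre: I₀ = (1/12)M(a²+b²) = (1/12)(5.9)[(0.29)² + (0.43)²] = 0.13226 kg m^2.
The removed disk has mass m = M·πr²/(ab) = (5.9)·π(0.044)²/(0.29·0.43) = 0.28777 kg (same uniform areal density).
Its moment of inertia about the rotation axis (parallel-axis theorem): I_hole = (1/2)mr² + md² = (1/2)(0.28777)(0.044)² + (0.28777)(0.072)² = 0.0017703 kg m^2.
Treating the hole as negative mass, I = I₀ − I_hole = 0.13226 − 0.0017703 = 0.13049 kg m^2.

0.130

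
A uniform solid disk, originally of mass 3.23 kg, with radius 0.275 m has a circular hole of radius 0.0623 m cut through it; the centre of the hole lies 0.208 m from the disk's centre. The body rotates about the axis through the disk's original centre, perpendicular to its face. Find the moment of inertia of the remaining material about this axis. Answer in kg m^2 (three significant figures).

Unpierced body about its centre: I₀ = (1/2)MR² = (1/2)(3.23)(0.275)² = 0.12213 kg m^2.
The removed disk has mass m = M·(r/R)² = (3.23)(0.0623/0.275)² = 0.16577 kg (same uniform areal density).
Its moment of inertia about the rotation axis (parallel-axis theorem): I_hole = (1/2)mr² + md² = (1/2)(0.16577)(0.0623)² + (0.16577)(0.208)² = 0.0074937 kg m^2.
Treating the hole as negative mass, I = I₀ − I_hole = 0.12213 − 0.0074937 = 0.11464 kg m^2.

0.115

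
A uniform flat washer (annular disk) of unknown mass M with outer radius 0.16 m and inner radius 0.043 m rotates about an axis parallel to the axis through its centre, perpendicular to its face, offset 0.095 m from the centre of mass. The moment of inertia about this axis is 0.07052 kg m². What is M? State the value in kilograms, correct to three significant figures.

I = I_cm + Md² = (1/2)M(R²+r²) + Md² = M·[0.5·[(0.16)² + (0.043)²] + (0.095)²] = M·0.022749.
So M = 0.07052 / 0.022749 = 3.0998 kg.

3.10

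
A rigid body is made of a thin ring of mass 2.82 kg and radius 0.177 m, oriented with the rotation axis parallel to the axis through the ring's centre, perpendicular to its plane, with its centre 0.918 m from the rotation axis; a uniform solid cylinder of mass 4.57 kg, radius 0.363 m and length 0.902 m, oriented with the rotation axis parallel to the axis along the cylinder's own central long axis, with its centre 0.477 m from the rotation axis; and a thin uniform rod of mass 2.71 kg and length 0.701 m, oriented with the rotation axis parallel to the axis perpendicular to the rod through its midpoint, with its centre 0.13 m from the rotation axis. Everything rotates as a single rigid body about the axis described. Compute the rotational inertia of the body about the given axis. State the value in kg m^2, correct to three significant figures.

3.96

Thin ring: I_cm = MR² = (2.82)(0.177)² = 0.088348 kg m^2; centre at d = 0.918 m, so I = I_cm + Md² gives I = 0.088348 + (2.82)(0.918)² = 2.4648 kg m^2.
Solid cylinder: I_cm = (1/2)MR² = (1/2)(4.57)(0.363)² = 0.30109 kg m^2; centre at d = 0.477 m, so I = I_cm + Md² gives I = 0.30109 + (4.57)(0.477)² = 1.3409 kg m^2.
Thin rod: I_cm = (1/12)ML² = (1/12)(2.71)(0.701)² = 0.11097 kg m^2; centre at d = 0.13 m, so I = I_cm + Md² gives I = 0.11097 + (2.71)(0.13)² = 0.15677 kg m^2.
Total I = 2.4648 + 1.3409 + 0.15677 = 3.9625 kg m^2.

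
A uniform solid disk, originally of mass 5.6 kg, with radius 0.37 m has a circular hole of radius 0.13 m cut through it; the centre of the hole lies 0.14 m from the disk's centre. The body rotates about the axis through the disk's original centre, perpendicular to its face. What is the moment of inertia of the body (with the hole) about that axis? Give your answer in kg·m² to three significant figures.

0.364

Unpierced body about its centre: I₀ = (1/2)MR² = (1/2)(5.6)(0.37)² = 0.38332 kg·m².
The removed disk has mass m = M·(r/R)² = (5.6)(0.13/0.37)² = 0.69131 kg (same uniform areal density).
Its moment of inertia about the rotation axis (parallel-axis theorem): I_hole = (1/2)mr² + md² = (1/2)(0.69131)(0.13)² + (0.69131)(0.14)² = 0.019391 kg·m².
Treating the hole as negative mass, I = I₀ − I_hole = 0.38332 − 0.019391 = 0.36393 kg·m².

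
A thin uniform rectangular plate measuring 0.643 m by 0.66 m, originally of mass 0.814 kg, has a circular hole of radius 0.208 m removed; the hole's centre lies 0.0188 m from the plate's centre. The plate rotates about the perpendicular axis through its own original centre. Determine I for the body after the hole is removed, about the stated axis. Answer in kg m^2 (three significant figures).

0.0519

Unpierced body about its centre: I₀ = (1/12)M(a²+b²) = (1/12)(0.814)[(0.643)² + (0.66)²] = 0.057594 kg m^2.
The removed disk has mass m = M·πr²/(ab) = (0.814)·π(0.208)²/(0.643·0.66) = 0.2607 kg (same uniform areal density).
Its moment of inertia about the rotation axis (parallel-axis theorem): I_hole = (1/2)mr² + md² = (1/2)(0.2607)(0.208)² + (0.2607)(0.0188)² = 0.0057317 kg m^2.
Treating the hole as negative mass, I = I₀ − I_hole = 0.057594 − 0.0057317 = 0.051862 kg m^2.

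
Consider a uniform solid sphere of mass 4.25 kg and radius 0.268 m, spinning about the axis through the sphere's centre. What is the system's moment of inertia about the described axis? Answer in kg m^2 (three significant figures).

0.122

I_cm = (2/5)MR² = (2/5)(4.25)(0.268)² = 0.1221 kg m^2; axis through the centre, so I = 0.1221 kg m^2.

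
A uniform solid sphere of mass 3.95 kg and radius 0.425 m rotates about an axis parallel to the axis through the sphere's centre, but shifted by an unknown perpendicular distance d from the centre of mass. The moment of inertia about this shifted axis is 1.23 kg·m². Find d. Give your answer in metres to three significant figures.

About the centre-of-mass axis, I_cm = (2/5)MR² = (2/5)(3.95)(0.425)² = 0.28539 kg·m².
Parallel axis theorem: I = I_cm + Md², so Md² = 1.23 − 0.28539 = 0.94461 kg·m².
d = √(0.94461 / 3.95) = 0.48902 m.

0.489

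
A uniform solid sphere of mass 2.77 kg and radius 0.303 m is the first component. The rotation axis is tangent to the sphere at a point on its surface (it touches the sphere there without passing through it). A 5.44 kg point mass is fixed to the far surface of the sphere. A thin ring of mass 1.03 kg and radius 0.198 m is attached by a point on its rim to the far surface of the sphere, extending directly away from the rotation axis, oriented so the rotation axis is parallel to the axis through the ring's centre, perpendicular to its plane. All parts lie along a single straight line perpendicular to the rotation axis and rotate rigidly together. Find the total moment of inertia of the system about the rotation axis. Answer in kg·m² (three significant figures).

Solid sphere: I_cm = (2/5)MR² = (2/5)(2.77)(0.303)² = 0.10172 kg·m²; centre at d = 0.303 m, so the parallel axis theorem gives I = 0.10172 + (2.77)(0.303)² = 0.35604 kg·m².
Point mass: I_cm = 0; centre at d = 0.303 + 0.303 = 0.606 m, so the parallel axis theorem gives I = 0 + (5.44)(0.606)² = 1.9978 kg·m².
Thin ring: I_cm = MR² = (1.03)(0.198)² = 0.04038 kg·m²; centre at d = 0.303 + 0.303 + 0.198 = 0.804 m, so the parallel axis theorem gives I = 0.04038 + (1.03)(0.804)² = 0.70619 kg·m².
Total I = 0.35604 + 1.9978 + 0.70619 = 3.06 kg·m².

3.06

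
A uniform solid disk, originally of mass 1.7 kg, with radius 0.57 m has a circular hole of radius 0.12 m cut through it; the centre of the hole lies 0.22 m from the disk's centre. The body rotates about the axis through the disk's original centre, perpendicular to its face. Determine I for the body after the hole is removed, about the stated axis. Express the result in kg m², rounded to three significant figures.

0.272

Unpierced body about its centre: I₀ = (1/2)MR² = (1/2)(1.7)(0.57)² = 0.27616 kg m².
The removed disk has mass m = M·(r/R)² = (1.7)(0.12/0.57)² = 0.075346 kg (same uniform areal density).
Its moment of inertia about the rotation axis (parallel-axis theorem): I_hole = (1/2)mr² + md² = (1/2)(0.075346)(0.12)² + (0.075346)(0.22)² = 0.0041893 kg m².
Treating the hole as negative mass, I = I₀ − I_hole = 0.27616 − 0.0041893 = 0.27198 kg m².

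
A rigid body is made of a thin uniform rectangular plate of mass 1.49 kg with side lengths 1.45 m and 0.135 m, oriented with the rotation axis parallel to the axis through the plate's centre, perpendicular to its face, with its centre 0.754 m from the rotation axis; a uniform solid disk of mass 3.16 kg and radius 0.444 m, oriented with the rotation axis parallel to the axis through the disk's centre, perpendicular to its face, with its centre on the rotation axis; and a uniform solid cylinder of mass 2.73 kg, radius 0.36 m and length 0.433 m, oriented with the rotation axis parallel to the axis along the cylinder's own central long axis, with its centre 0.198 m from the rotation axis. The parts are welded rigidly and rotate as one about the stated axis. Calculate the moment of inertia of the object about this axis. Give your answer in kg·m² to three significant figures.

Rectangular plate: I_cm = (1/12)M(a²+b²) = (1/12)(1.49)[(1.45)² + (0.135)²] = 0.26332 kg·m²; centre at d = 0.754 m, so I = I_cm + Md² gives I = 0.26332 + (1.49)(0.754)² = 1.1104 kg·m².
Solid disk: I_cm = (1/2)MR² = (1/2)(3.16)(0.444)² = 0.31147 kg·m²; axis through the centre, so I = 0.31147 kg·m².
Solid cylinder: I_cm = (1/2)MR² = (1/2)(2.73)(0.36)² = 0.1769 kg·m²; centre at d = 0.198 m, so I = I_cm + Md² gives I = 0.1769 + (2.73)(0.198)² = 0.28393 kg·m².
Total I = 1.1104 + 0.31147 + 0.28393 = 1.7058 kg·m².

1.71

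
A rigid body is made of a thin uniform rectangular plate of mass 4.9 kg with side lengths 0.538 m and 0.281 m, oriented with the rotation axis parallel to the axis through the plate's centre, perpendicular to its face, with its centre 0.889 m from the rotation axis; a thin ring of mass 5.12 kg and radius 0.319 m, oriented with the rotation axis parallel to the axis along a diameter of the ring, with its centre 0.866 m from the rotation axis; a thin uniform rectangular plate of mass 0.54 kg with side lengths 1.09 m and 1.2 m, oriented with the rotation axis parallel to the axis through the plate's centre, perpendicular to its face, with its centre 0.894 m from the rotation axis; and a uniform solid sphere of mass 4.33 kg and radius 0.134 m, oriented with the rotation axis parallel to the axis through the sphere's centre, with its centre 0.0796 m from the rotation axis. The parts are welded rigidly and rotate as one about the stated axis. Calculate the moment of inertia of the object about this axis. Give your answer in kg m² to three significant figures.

8.73

Rectangular plate: I_cm = (1/12)M(a²+b²) = (1/12)(4.9)[(0.538)² + (0.281)²] = 0.15043 kg m²; centre at d = 0.889 m, so I = I_cm + Md² gives I = 0.15043 + (4.9)(0.889)² = 4.023 kg m².
Thin ring: I_cm = (1/2)MR² = (1/2)(5.12)(0.319)² = 0.26051 kg m²; centre at d = 0.866 m, so I = I_cm + Md² gives I = 0.26051 + (5.12)(0.866)² = 4.1003 kg m².
Rectangular plate: I_cm = (1/12)M(a²+b²) = (1/12)(0.54)[(1.09)² + (1.2)²] = 0.11826 kg m²; centre at d = 0.894 m, so I = I_cm + Md² gives I = 0.11826 + (0.54)(0.894)² = 0.54985 kg m².
Solid sphere: I_cm = (2/5)MR² = (2/5)(4.33)(0.134)² = 0.0311 kg m²; centre at d = 0.0796 m, so I = I_cm + Md² gives I = 0.0311 + (4.33)(0.0796)² = 0.058535 kg m².
Total I = 4.023 + 4.1003 + 0.54985 + 0.058535 = 8.7317 kg m².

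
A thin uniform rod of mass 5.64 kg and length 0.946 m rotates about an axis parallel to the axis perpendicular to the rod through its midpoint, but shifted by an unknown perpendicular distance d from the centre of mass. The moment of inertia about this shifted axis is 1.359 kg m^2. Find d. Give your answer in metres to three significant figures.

0.408

About the centre-of-mass axis, I_cm = (1/12)ML² = (1/12)(5.64)(0.946)² = 0.42061 kg m^2.
Parallel axis theorem: I = I_cm + Md², so Md² = 1.359 − 0.42061 = 0.93839 kg m^2.
d = √(0.93839 / 5.64) = 0.4079 m.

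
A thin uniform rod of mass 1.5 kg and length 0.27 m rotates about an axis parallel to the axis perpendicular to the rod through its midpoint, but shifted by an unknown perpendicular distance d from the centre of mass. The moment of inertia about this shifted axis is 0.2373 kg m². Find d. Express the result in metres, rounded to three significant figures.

About the centre-of-mass axis, I_cm = (1/12)ML² = (1/12)(1.5)(0.27)² = 0.0091125 kg m².
Parallel axis theorem: I = I_cm + Md², so Md² = 0.2373 − 0.0091125 = 0.22819 kg m².
d = √(0.22819 / 1.5) = 0.39003 m.

0.390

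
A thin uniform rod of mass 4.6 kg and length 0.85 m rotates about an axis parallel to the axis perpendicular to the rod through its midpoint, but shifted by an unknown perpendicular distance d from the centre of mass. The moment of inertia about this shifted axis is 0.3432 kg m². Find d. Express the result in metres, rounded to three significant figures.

About the centre-of-mass axis, I_cm = (1/12)ML² = (1/12)(4.6)(0.85)² = 0.27696 kg m².
Parallel axis theorem: I = I_cm + Md², so Md² = 0.3432 − 0.27696 = 0.066242 kg m².
d = √(0.066242 / 4.6) = 0.12 m.

0.120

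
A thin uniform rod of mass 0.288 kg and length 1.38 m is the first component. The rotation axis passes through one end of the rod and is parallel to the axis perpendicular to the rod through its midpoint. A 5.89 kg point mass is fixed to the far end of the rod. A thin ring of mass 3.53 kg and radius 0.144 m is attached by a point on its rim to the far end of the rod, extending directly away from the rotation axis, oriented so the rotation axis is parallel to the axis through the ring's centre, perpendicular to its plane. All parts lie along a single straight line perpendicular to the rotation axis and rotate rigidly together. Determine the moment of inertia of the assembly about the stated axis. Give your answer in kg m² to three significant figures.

19.7

Thin rod: I_cm = (1/12)ML² = (1/12)(0.288)(1.38)² = 0.045706 kg m²; centre at d = 0.69 m, so the parallel axis theorem gives I = 0.045706 + (0.288)(0.69)² = 0.18282 kg m².
Point mass: I_cm = 0; centre at d = 0.69 + 0.69 = 1.38 m, so the parallel axis theorem gives I = 0 + (5.89)(1.38)² = 11.217 kg m².
Thin ring: I_cm = MR² = (3.53)(0.144)² = 0.073198 kg m²; centre at d = 0.69 + 0.69 + 0.144 = 1.524 m, so the parallel axis theorem gives I = 0.073198 + (3.53)(1.524)² = 8.2719 kg m².
Total I = 0.18282 + 11.217 + 8.2719 = 19.672 kg m².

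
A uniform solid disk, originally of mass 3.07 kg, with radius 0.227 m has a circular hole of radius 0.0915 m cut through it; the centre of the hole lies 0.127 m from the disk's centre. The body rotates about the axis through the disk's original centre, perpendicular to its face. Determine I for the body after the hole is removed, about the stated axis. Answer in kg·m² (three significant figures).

Unpierced body about its centre: I₀ = (1/2)MR² = (1/2)(3.07)(0.227)² = 0.079097 kg·m².
The removed disk has mass m = M·(r/R)² = (3.07)(0.0915/0.227)² = 0.4988 kg (same uniform areal density).
Its moment of inertia about the rotation axis (parallel-axis theorem): I_hole = (1/2)mr² + md² = (1/2)(0.4988)(0.0915)² + (0.4988)(0.127)² = 0.010133 kg·m².
Treating the hole as negative mass, I = I₀ − I_hole = 0.079097 − 0.010133 = 0.068964 kg·m².

0.0690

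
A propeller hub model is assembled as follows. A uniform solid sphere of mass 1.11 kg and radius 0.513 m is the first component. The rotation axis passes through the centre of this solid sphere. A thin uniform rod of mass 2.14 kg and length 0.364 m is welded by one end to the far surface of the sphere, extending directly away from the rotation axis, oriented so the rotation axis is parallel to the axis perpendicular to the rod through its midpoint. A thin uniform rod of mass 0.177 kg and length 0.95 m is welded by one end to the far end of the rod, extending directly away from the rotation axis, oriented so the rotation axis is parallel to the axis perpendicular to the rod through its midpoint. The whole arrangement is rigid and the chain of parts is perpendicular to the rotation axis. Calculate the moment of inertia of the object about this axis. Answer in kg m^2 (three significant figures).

Solid sphere: I_cm = (2/5)MR² = (2/5)(1.11)(0.513)² = 0.11685 kg m^2; axis through the centre, so I = 0.11685 kg m^2.
Thin rod: I_cm = (1/12)ML² = (1/12)(2.14)(0.364)² = 0.023628 kg m^2; centre at d = 0.513 + 0.182 = 0.695 m, so the parallel axis theorem gives I = 0.023628 + (2.14)(0.695)² = 1.0573 kg m^2.
Thin rod: I_cm = (1/12)ML² = (1/12)(0.177)(0.95)² = 0.013312 kg m^2; centre at d = 0.513 + 0.182 + 0.182 + 0.475 = 1.352 m, so the parallel axis theorem gives I = 0.013312 + (0.177)(1.352)² = 0.33685 kg m^2.
Total I = 0.11685 + 1.0573 + 0.33685 = 1.511 kg m^2.

1.51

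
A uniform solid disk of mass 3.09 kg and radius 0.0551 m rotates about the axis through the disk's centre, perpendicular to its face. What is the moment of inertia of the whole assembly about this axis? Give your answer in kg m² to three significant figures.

I_cm = (1/2)MR² = (1/2)(3.09)(0.0551)² = 0.0046906 kg m²; axis through the centre, so I = 0.0046906 kg m².

0.00469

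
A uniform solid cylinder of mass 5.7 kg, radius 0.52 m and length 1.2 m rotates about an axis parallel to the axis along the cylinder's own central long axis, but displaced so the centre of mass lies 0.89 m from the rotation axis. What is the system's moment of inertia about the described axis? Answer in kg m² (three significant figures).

I_cm = (1/2)MR² = (1/2)(5.7)(0.52)² = 0.77064 kg m²; centre at d = 0.89 m, so the parallel axis theorem gives I = 0.77064 + (5.7)(0.89)² = 5.2856 kg m².

5.29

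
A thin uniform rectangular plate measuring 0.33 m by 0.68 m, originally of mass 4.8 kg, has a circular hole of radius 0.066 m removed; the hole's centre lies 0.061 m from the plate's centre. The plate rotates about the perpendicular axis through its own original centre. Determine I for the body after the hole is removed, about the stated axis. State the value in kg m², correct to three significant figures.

0.227

Unpierced body about its centre: I₀ = (1/12)M(a²+b²) = (1/12)(4.8)[(0.33)² + (0.68)²] = 0.22852 kg m².
The removed disk has mass m = M·πr²/(ab) = (4.8)·π(0.066)²/(0.33·0.68) = 0.29272 kg (same uniform areal density).
Its moment of inertia about the rotation axis (parallel-axis theorem): I_hole = (1/2)mr² + md² = (1/2)(0.29272)(0.066)² + (0.29272)(0.061)² = 0.0017268 kg m².
Treating the hole as negative mass, I = I₀ − I_hole = 0.22852 − 0.0017268 = 0.22679 kg m².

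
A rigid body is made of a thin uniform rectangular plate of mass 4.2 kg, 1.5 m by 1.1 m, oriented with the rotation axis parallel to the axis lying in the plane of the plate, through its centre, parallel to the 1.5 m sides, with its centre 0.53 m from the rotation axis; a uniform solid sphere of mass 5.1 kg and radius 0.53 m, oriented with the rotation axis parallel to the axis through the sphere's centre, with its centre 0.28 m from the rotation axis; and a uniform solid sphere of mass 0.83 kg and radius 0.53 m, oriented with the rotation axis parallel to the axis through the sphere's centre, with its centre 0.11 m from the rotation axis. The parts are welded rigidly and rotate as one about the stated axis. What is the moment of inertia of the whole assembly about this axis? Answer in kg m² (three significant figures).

2.68

Rectangular plate: I_cm = (1/12)Mb² = (1/12)(4.2)(1.1)² = 0.4235 kg m²; centre at d = 0.53 m, so the parallel axis theorem gives I = 0.4235 + (4.2)(0.53)² = 1.6033 kg m².
Solid sphere: I_cm = (2/5)MR² = (2/5)(5.1)(0.53)² = 0.57304 kg m²; centre at d = 0.28 m, so the parallel axis theorem gives I = 0.57304 + (5.1)(0.28)² = 0.97288 kg m².
Solid sphere: I_cm = (2/5)MR² = (2/5)(0.83)(0.53)² = 0.093259 kg m²; centre at d = 0.11 m, so the parallel axis theorem gives I = 0.093259 + (0.83)(0.11)² = 0.1033 kg m².
Total I = 1.6033 + 0.97288 + 0.1033 = 2.6795 kg m².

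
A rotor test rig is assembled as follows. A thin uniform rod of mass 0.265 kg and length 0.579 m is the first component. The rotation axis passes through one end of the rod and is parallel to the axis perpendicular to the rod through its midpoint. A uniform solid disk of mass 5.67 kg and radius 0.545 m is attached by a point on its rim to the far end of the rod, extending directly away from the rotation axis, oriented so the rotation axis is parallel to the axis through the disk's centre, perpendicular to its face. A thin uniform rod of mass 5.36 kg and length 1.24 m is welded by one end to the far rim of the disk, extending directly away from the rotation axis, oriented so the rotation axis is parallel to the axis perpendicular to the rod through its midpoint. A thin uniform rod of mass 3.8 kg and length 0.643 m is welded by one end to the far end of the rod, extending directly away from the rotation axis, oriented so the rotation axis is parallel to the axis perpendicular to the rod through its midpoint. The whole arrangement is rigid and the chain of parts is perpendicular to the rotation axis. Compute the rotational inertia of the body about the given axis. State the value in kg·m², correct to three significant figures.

76.6

Thin rod: I_cm = (1/12)ML² = (1/12)(0.265)(0.579)² = 0.0074032 kg·m²; centre at d = 0.2895 m, so I = I_cm + Md² gives I = 0.0074032 + (0.265)(0.2895)² = 0.029613 kg·m².
Solid disk: I_cm = (1/2)MR² = (1/2)(5.67)(0.545)² = 0.84207 kg·m²; centre at d = 0.2895 + 0.2895 + 0.545 = 1.124 m, so I = I_cm + Md² gives I = 0.84207 + (5.67)(1.124)² = 8.0054 kg·m².
Thin rod: I_cm = (1/12)ML² = (1/12)(5.36)(1.24)² = 0.68679 kg·m²; centre at d = 0.2895 + 0.2895 + 0.545 + 0.545 + 0.62 = 2.289 m, so I = I_cm + Md² gives I = 0.68679 + (5.36)(2.289)² = 28.771 kg·m².
Thin rod: I_cm = (1/12)ML² = (1/12)(3.8)(0.643)² = 0.13093 kg·m²; centre at d = 0.2895 + 0.2895 + 0.545 + 0.545 + 0.62 + 0.62 + 0.3215 = 3.2305 m, so I = I_cm + Md² gives I = 0.13093 + (3.8)(3.2305)² = 39.788 kg·m².
Total I = 0.029613 + 8.0054 + 28.771 + 39.788 = 76.594 kg·m².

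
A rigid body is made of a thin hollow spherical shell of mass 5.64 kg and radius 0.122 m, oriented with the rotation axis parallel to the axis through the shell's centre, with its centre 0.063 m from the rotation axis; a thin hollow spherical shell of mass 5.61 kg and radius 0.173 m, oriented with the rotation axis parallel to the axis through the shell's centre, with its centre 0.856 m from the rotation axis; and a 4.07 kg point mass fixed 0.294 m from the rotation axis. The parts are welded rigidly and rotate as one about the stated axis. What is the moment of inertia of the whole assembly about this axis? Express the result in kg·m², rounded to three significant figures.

Spherical shell: I_cm = (2/3)MR² = (2/3)(5.64)(0.122)² = 0.055964 kg·m²; centre at d = 0.063 m, so I = I_cm + Md² gives I = 0.055964 + (5.64)(0.063)² = 0.078349 kg·m².
Spherical shell: I_cm = (2/3)MR² = (2/3)(5.61)(0.173)² = 0.11193 kg·m²; centre at d = 0.856 m, so I = I_cm + Md² gives I = 0.11193 + (5.61)(0.856)² = 4.2226 kg·m².
Point mass: I_cm = 0; centre at d = 0.294 m, so I = I_cm + Md² gives I = 0 + (4.07)(0.294)² = 0.35179 kg·m².
Total I = 0.078349 + 4.2226 + 0.35179 = 4.6527 kg·m².

4.65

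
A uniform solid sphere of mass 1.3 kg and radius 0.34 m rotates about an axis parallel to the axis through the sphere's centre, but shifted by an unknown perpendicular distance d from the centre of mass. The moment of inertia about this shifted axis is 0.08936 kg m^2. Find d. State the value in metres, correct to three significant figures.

0.150

About the centre-of-mass axis, I_cm = (2/5)MR² = (2/5)(1.3)(0.34)² = 0.060112 kg m^2.
Parallel axis theorem: I = I_cm + Md², so Md² = 0.08936 − 0.060112 = 0.029248 kg m^2.
d = √(0.029248 / 1.3) = 0.14999 m.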